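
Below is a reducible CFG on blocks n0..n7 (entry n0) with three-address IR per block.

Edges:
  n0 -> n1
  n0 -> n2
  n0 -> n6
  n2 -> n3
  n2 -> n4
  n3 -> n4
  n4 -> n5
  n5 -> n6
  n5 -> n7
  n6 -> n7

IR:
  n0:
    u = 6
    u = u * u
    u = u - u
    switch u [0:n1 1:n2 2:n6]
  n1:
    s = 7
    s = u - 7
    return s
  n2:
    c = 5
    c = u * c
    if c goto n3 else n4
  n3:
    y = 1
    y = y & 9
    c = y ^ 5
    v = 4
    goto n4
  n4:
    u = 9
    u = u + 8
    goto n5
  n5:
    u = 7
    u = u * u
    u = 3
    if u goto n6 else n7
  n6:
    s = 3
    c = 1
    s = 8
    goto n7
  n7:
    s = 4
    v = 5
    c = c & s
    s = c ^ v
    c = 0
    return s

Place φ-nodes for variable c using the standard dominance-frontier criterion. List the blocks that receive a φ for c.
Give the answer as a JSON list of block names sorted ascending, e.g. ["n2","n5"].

Answer: ["n4", "n6", "n7"]

Analysis:
idom tree: n1←n0 n2←n0 n3←n2 n4←n2 n5←n4 n6←n0 n7←n0
Dom∩ at merges:
  n4: preds {n2,n3}: {n0,n2} ∩ {n0,n2,n3} = {n0,n2}; idom=n2
  n6: preds {n0,n5}: {n0} ∩ {n0,n2,n4,n5} = {n0}; idom=n0
  n7: preds {n5,n6}: {n0,n2,n4,n5} ∩ {n0,n6} = {n0}; idom=n0

DF walk-up:
  join n4 pred n2: · stop@n2
  join n4 pred n3: n3 stop@n2
  join n6 pred n0: · stop@n0
  join n6 pred n5: n5→n4→n2 stop@n0
  join n7 pred n5: n5→n4→n2 stop@n0
  join n7 pred n6: n6 stop@n0
  n0: DF=∅
  n1: DF=∅
  n2: DF={n6,n7}
  n3: DF={n4}
  n4: DF={n6,n7}
  n5: DF={n6,n7}
  n6: DF={n7}
  n7: DF=∅

φ for c: defs {n2,n3,n6,n7}
  DF⁺ = {n4,n6,n7}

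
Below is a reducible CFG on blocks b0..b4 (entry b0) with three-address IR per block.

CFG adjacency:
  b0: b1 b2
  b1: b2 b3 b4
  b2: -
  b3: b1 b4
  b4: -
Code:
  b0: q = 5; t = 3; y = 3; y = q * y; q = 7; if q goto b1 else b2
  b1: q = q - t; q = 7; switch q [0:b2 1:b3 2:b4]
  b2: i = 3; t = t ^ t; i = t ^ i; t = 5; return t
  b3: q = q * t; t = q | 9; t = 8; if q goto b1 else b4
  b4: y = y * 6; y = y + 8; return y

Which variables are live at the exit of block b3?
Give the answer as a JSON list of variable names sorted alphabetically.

Answer: ["q", "t", "y"]

Analysis:
def/use:
  b0: {q,t,y} / ∅
  b1: {q} / {q,t}
  b2: {i,t} / {t}
  b3: {q,t} / {q,t}
  b4: {y} / {y}

Live sets:
  b0 li=∅ lo={q,t,y}
  b1 li={q,t,y} lo={q,t,y}
  b2 li={t} lo=∅
  b3 li={q,t,y} lo={q,t,y}
  b4 li={y} lo=∅

live-out(b3) = ["q", "t", "y"]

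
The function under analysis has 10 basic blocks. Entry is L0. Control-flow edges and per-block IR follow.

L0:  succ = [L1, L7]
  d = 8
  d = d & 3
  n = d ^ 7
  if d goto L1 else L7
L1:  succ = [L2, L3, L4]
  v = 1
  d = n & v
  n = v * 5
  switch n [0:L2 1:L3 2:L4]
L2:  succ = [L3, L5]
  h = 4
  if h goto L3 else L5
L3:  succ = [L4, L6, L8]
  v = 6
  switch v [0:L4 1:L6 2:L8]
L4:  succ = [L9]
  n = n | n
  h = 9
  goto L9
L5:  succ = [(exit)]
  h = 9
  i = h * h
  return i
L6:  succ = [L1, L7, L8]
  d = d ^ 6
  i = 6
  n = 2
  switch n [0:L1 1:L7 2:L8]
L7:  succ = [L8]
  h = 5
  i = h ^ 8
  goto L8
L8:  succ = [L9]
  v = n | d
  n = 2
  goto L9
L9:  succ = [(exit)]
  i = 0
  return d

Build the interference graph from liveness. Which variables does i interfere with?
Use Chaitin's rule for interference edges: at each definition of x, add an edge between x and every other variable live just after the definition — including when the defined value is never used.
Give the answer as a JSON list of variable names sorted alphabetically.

Answer: ["d", "n"]

Working:
Per-block:
  L0 def {d,n} use ∅
  L1 def {d,n,v} use {n}
  L2 def {h} use ∅
  L3 def {v} use ∅
  L4 def {h,n} use {n}
  L5 def {h,i} use ∅
  L6 def {d,i,n} use {d}
  L7 def {h,i} use ∅
  L8 def {n,v} use {d,n}
  L9 def {i} use {d}

Backward fixpoint:
  L0 li=∅ lo={d,n}
  L1 li={n} lo={d,n}
  L2 li={d,n} lo={d,n}
  L3 li={d,n} lo={d,n}
  L4 li={d,n} lo={d}
  L5 li=∅ lo=∅
  L6 li={d} lo={d,n}
  L7 li={d,n} lo={d,n}
  L8 li={d,n} lo={d}
  L9 li={d} lo=∅

Interfere edges:
  d↔{h,i,n,v}
  h↔{d,n}
  i↔{d,n}
  n↔{d,h,i,v}
  v↔{d,n}

N(i) = ["d", "n"]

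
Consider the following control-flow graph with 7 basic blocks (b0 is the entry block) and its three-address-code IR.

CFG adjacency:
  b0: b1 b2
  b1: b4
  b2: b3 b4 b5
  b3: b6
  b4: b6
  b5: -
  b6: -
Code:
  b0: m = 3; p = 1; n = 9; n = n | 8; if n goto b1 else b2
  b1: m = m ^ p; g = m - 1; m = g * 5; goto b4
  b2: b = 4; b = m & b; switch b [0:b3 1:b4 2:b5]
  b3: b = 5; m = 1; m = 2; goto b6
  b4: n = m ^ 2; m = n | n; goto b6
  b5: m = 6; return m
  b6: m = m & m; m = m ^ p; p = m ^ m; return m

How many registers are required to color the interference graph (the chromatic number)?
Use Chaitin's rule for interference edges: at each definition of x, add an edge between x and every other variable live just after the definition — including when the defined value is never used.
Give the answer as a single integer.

Answer: 3

Derivation:
Per-block:
  b0 def {m,n,p} use ∅
  b1 def {g,m} use {m,p}
  b2 def {b} use {m}
  b3 def {b,m} use ∅
  b4 def {m,n} use {m}
  b5 def {m} use ∅
  b6 def {m,p} use {m,p}

Backward fixpoint:
  b0 li=∅ lo={m,p}
  b1 li={m,p} lo={m,p}
  b2 li={m,p} lo={m,p}
  b3 li={p} lo={m,p}
  b4 li={m,p} lo={m,p}
  b5 li=∅ lo=∅
  b6 li={m,p} lo=∅

Conflict graph:
  b: {m,p}
  g: {p}
  m: {b,n,p}
  n: {m,p}
  p: {b,g,m,n}

Colouring:
  {b,m,p} pairwise interfere (3-clique) ⇒ χ ≥ 3
  3-colouring: R0={p}  R1={g,m}  R2={b,n}
  χ = 3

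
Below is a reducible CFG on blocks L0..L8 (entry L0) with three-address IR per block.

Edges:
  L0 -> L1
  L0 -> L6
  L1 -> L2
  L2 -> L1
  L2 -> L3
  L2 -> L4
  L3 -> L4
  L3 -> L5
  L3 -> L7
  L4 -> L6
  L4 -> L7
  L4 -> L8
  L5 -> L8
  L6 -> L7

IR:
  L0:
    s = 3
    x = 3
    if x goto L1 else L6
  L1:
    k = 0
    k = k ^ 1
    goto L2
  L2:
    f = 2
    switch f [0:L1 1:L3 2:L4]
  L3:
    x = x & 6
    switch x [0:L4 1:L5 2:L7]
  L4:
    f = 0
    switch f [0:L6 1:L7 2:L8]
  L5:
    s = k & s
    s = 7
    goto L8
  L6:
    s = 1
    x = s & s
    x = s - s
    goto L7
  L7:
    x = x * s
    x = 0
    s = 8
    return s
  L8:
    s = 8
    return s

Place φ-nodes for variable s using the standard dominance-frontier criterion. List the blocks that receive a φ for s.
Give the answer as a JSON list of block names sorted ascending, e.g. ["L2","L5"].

idom tree: L1←L0 L2←L1 L3←L2 L4←L2 L5←L3 L6←L0 L7←L0 L8←L2
Join-block Dom:
  L1: preds {L0,L2}: {L0} ∩ {L0,L1,L2} = {L0}; idom=L0
  L4: preds {L2,L3}: {L0,L1,L2} ∩ {L0,L1,L2,L3} = {L0,L1,L2}; idom=L2
  L6: preds {L0,L4}: {L0} ∩ {L0,L1,L2,L4} = {L0}; idom=L0
  L7: preds {L3,L4,L6}: {L0,L1,L2,L3} ∩ {L0,L1,L2,L4} ∩ {L0,L6} = {L0}; idom=L0
  L8: preds {L4,L5}: {L0,L1,L2,L4} ∩ {L0,L1,L2,L3,L5} = {L0,L1,L2}; idom=L2

DF walk-up:
  L1←L0: walk · to L0
  L1←L2: walk L2→L1 to L0
  L4←L2: walk · to L2
  L4←L3: walk L3 to L2
  L6←L0: walk · to L0
  L6←L4: walk L4→L2→L1 to L0
  L7←L3: walk L3→L2→L1 to L0
  L7←L4: walk L4→L2→L1 to L0
  L7←L6: walk L6 to L0
  L8←L4: walk L4 to L2
  L8←L5: walk L5→L3 to L2
  L0: DF=∅
  L1: DF={L1,L6,L7}
  L2: DF={L1,L6,L7}
  L3: DF={L4,L7,L8}
  L4: DF={L6,L7,L8}
  L5: DF={L8}
  L6: DF={L7}
  L7: DF=∅
  L8: DF=∅

φ for s: defs {L0,L5,L6,L7,L8}
  DF⁺ = {L7,L8}

Answer: ["L7", "L8"]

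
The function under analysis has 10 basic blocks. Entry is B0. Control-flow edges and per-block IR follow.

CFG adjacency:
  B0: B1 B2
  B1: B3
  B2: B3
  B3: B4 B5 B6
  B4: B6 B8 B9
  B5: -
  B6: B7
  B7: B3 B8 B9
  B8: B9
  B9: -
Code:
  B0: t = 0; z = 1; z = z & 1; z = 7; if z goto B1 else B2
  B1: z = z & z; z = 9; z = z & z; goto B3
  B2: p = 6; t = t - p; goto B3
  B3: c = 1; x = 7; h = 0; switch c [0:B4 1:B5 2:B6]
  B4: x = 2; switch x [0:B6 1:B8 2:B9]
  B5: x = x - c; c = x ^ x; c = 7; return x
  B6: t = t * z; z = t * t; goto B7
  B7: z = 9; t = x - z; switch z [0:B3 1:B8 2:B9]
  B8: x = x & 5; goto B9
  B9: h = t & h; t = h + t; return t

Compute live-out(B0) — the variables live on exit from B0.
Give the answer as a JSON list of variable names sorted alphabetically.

Answer: ["t", "z"]

Derivation:
def/use:
  B0: {t,z} / ∅
  B1: {z} / {z}
  B2: {p,t} / {t}
  B3: {c,h,x} / ∅
  B4: {x} / ∅
  B5: {c,x} / {c,x}
  B6: {t,z} / {t,z}
  B7: {t,z} / {x}
  B8: {x} / {x}
  B9: {h,t} / {h,t}

Live sets:
  live B0: ∅→{t,z}
  live B1: {t,z}→{t,z}
  live B2: {t,z}→{t,z}
  live B3: {t,z}→{c,h,t,x,z}
  live B4: {h,t,z}→{h,t,x,z}
  live B5: {c,x}→∅
  live B6: {h,t,x,z}→{h,x}
  live B7: {h,x}→{h,t,x,z}
  live B8: {h,t,x}→{h,t}
  live B9: {h,t}→∅

live-out(B0) = ["t", "z"]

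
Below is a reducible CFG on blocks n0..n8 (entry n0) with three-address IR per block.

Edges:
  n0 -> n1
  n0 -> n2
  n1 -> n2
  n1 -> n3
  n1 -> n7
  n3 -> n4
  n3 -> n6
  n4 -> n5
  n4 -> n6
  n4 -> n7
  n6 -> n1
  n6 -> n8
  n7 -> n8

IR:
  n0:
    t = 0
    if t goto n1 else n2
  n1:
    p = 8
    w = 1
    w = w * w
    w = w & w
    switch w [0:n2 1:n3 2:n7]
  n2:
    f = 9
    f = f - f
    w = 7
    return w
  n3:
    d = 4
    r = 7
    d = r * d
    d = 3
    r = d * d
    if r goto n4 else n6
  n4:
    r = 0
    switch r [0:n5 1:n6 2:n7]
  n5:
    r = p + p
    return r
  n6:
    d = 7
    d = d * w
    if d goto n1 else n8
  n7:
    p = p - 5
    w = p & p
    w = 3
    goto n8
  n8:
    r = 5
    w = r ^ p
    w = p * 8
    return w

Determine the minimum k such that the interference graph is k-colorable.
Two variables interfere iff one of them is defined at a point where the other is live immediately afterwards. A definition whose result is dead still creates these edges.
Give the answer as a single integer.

Answer: 4

Derivation:
def/use:
  n0: {t} / ∅
  n1: {p,w} / ∅
  n2: {f,w} / ∅
  n3: {d,r} / ∅
  n4: {r} / ∅
  n5: {r} / {p}
  n6: {d} / {w}
  n7: {p,w} / {p}
  n8: {r,w} / {p}

Liveness:
  n0: in=∅ out=∅
  n1: in=∅ out={p,w}
  n2: in=∅ out=∅
  n3: in={p,w} out={p,w}
  n4: in={p,w} out={p,w}
  n5: in={p} out=∅
  n6: in={p,w} out={p}
  n7: in={p} out={p}
  n8: in={p} out=∅

Conflict graph:
  d — {p,r,w}
  f — ∅
  p — {d,r,w}
  r — {d,p,w}
  t — ∅
  w — {d,p,r}

Colouring:
  {d,p,r,w} pairwise interfere (4-clique) ⇒ χ ≥ 4
  assign d→c0 f→c0 p→c1 r→c2 t→c0 w→c3 — no edge inside a register ⇒ χ ≤ 4
  χ = 4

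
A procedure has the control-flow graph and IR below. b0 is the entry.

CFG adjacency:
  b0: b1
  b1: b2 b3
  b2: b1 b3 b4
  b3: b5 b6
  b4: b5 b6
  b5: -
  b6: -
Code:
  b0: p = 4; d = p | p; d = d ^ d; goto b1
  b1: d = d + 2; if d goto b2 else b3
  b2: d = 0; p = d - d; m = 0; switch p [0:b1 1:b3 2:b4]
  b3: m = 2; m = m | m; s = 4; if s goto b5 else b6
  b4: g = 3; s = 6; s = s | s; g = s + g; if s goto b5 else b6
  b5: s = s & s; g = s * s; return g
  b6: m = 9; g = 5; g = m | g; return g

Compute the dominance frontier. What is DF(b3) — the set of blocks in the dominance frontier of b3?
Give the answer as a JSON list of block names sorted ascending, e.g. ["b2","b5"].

Answer: ["b5", "b6"]

Derivation:
idom tree: b1←b0 b2←b1 b3←b1 b4←b2 b5←b1 b6←b1
Join-block Dom:
  b1: preds {b0,b2}: {b0} ∩ {b0,b1,b2} = {b0}; idom=b0
  b3: preds {b1,b2}: {b0,b1} ∩ {b0,b1,b2} = {b0,b1}; idom=b1
  b5: preds {b3,b4}: {b0,b1,b3} ∩ {b0,b1,b2,b4} = {b0,b1}; idom=b1
  b6: preds {b3,b4}: {b0,b1,b3} ∩ {b0,b1,b2,b4} = {b0,b1}; idom=b1

DF derivation:
  join b1 pred b0: · stop@b0
  join b1 pred b2: b2→b1 stop@b0
  join b3 pred b1: · stop@b1
  join b3 pred b2: b2 stop@b1
  join b5 pred b3: b3 stop@b1
  join b5 pred b4: b4→b2 stop@b1
  join b6 pred b3: b3 stop@b1
  join b6 pred b4: b4→b2 stop@b1
  DF(b0)=∅
  DF(b1)={b1}
  DF(b2)={b1,b3,b5,b6}
  DF(b3)={b5,b6}
  DF(b4)={b5,b6}
  DF(b5)=∅
  DF(b6)=∅

DF(b3) = ["b5", "b6"]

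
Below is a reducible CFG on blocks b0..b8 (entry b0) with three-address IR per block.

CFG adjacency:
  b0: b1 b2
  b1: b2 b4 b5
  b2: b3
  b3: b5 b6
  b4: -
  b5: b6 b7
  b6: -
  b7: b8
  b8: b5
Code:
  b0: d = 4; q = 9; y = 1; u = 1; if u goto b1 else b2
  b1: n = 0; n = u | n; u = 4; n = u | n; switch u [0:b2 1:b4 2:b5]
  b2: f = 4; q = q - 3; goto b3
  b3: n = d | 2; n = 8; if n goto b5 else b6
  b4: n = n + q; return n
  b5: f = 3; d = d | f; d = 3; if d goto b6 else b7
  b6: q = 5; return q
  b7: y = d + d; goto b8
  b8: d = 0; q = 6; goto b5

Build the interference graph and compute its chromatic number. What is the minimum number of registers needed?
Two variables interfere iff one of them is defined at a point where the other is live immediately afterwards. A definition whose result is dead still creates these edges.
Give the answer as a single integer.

Answer: 4

Analysis:
Per-block:
  b0: def={d,q,u,y} ue=∅
  b1: def={n,u} ue={u}
  b2: def={f,q} ue={q}
  b3: def={n} ue={d}
  b4: def={n} ue={n,q}
  b5: def={d,f} ue={d}
  b6: def={q} ue=∅
  b7: def={y} ue={d}
  b8: def={d,q} ue=∅

Liveness:
  b0: in=∅ out={d,q,u}
  b1: in={d,q,u} out={d,n,q}
  b2: in={d,q} out={d}
  b3: in={d} out={d}
  b4: in={n,q} out=∅
  b5: in={d} out={d}
  b6: in=∅ out=∅
  b7: in={d} out=∅
  b8: in=∅ out={d}

Interfere edges:
  d: {f,n,q,u,y}
  f: {d,q}
  n: {d,q,u}
  q: {d,f,n,u,y}
  u: {d,n,q}
  y: {d,q}

Registers:
  clique {d,n,q,u} ⇒ need ≥ 4
  4-colouring: c0={d}  c1={q}  c2={f,n,y}  c3={u}
  χ = 4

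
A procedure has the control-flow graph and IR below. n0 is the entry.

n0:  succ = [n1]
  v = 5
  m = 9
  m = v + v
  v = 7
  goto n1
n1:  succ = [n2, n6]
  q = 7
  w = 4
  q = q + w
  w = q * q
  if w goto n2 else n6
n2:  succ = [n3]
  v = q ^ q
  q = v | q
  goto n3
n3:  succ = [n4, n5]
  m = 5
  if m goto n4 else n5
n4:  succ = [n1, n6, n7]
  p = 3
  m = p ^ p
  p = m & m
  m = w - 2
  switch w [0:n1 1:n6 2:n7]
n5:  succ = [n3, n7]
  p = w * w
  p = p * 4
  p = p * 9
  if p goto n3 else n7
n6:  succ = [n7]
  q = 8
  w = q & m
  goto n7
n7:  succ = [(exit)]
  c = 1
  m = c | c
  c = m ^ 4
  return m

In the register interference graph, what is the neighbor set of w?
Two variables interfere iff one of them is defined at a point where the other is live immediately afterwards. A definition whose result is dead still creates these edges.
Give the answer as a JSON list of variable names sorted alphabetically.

Answer: ["m", "p", "q", "v"]

Analysis:
Per-block:
  n0: def={m,v} ue=∅
  n1: def={q,w} ue=∅
  n2: def={q,v} ue={q}
  n3: def={m} ue=∅
  n4: def={m,p} ue={w}
  n5: def={p} ue={w}
  n6: def={q,w} ue={m}
  n7: def={c,m} ue=∅

Live sets:
  live n0: ∅→{m}
  live n1: {m}→{m,q,w}
  live n2: {q,w}→{w}
  live n3: {w}→{w}
  live n4: {w}→{m}
  live n5: {w}→{w}
  live n6: {m}→∅
  live n7: ∅→∅

Interference:
  c — {m}
  m — {c,q,v,w}
  p — {w}
  q — {m,v,w}
  v — {m,q,w}
  w — {m,p,q,v}

N(w) = ["m", "p", "q", "v"]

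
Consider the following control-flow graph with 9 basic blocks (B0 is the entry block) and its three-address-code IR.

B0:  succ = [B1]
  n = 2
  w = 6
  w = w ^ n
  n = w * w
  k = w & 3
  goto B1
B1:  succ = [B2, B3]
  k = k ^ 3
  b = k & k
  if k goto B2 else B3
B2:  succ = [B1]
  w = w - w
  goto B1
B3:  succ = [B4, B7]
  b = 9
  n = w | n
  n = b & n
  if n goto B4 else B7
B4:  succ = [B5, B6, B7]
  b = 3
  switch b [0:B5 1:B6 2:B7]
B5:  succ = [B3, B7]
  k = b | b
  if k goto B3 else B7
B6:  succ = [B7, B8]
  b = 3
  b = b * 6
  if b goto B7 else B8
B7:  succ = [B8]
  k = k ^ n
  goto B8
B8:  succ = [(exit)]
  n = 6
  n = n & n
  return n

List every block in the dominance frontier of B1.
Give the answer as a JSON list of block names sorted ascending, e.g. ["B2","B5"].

Answer: ["B1"]

Working:
idom tree: B1←B0 B2←B1 B3←B1 B4←B3 B5←B4 B6←B4 B7←B3 B8←B3
Dom∩ at merges:
  B1: preds {B0,B2}: {B0} ∩ {B0,B1,B2} = {B0}; idom=B0
  B3: preds {B1,B5}: {B0,B1} ∩ {B0,B1,B3,B4,B5} = {B0,B1}; idom=B1
  B7: preds {B3,B4,B5,B6}: {B0,B1,B3} ∩ {B0,B1,B3,B4} ∩ {B0,B1,B3,B4,B5} ∩ {B0,B1,B3,B4,B6} = {B0,B1,B3}; idom=B3
  B8: preds {B6,B7}: {B0,B1,B3,B4,B6} ∩ {B0,B1,B3,B7} = {B0,B1,B3}; idom=B3

Frontier:
  join B1 pred B0: · stop@B0
  join B1 pred B2: B2→B1 stop@B0
  join B3 pred B1: · stop@B1
  join B3 pred B5: B5→B4→B3 stop@B1
  join B7 pred B3: · stop@B3
  join B7 pred B4: B4 stop@B3
  join B7 pred B5: B5→B4 stop@B3
  join B7 pred B6: B6→B4 stop@B3
  join B8 pred B6: B6→B4 stop@B3
  join B8 pred B7: B7 stop@B3
  DF(B0)=∅
  DF(B1)={B1}
  DF(B2)={B1}
  DF(B3)={B3}
  DF(B4)={B3,B7,B8}
  DF(B5)={B3,B7}
  DF(B6)={B7,B8}
  DF(B7)={B8}
  DF(B8)=∅

DF(B1) = ["B1"]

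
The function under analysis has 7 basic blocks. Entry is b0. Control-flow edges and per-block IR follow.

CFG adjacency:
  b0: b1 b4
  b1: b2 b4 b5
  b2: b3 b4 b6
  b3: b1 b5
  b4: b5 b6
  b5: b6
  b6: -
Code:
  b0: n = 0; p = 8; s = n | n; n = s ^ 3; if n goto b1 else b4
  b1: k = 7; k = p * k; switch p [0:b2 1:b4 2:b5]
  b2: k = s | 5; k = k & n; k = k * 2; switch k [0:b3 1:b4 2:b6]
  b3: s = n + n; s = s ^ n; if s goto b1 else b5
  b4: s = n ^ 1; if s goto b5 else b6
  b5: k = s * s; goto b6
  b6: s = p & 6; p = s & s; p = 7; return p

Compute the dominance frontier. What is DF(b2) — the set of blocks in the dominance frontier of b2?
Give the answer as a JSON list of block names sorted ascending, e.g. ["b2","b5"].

Answer: ["b1", "b4", "b5", "b6"]

Analysis:
idom tree: b1←b0 b2←b1 b3←b2 b4←b0 b5←b0 b6←b0
Dom∩ at merges:
  b1: preds {b0,b3}: {b0} ∩ {b0,b1,b2,b3} = {b0}; idom=b0
  b4: preds {b0,b1,b2}: {b0} ∩ {b0,b1} ∩ {b0,b1,b2} = {b0}; idom=b0
  b5: preds {b1,b3,b4}: {b0,b1} ∩ {b0,b1,b2,b3} ∩ {b0,b4} = {b0}; idom=b0
  b6: preds {b2,b4,b5}: {b0,b1,b2} ∩ {b0,b4} ∩ {b0,b5} = {b0}; idom=b0

DF derivation:
  join b1 pred b0: · stop@b0
  join b1 pred b3: b3→b2→b1 stop@b0
  join b4 pred b0: · stop@b0
  join b4 pred b1: b1 stop@b0
  join b4 pred b2: b2→b1 stop@b0
  join b5 pred b1: b1 stop@b0
  join b5 pred b3: b3→b2→b1 stop@b0
  join b5 pred b4: b4 stop@b0
  join b6 pred b2: b2→b1 stop@b0
  join b6 pred b4: b4 stop@b0
  join b6 pred b5: b5 stop@b0
  b0: DF=∅
  b1: DF={b1,b4,b5,b6}
  b2: DF={b1,b4,b5,b6}
  b3: DF={b1,b5}
  b4: DF={b5,b6}
  b5: DF={b6}
  b6: DF=∅

DF(b2) = ["b1", "b4", "b5", "b6"]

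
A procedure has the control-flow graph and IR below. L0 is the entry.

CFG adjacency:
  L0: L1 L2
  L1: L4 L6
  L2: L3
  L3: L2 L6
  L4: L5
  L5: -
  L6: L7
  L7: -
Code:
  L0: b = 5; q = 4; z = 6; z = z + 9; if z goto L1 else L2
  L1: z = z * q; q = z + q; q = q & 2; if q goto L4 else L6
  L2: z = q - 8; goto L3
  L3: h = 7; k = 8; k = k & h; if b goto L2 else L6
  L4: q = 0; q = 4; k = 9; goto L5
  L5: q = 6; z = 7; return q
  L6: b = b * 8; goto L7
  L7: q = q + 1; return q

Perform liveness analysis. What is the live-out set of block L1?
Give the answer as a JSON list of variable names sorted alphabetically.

Answer: ["b", "q"]

Analysis:
Block summaries:
  L0: {b,q,z} / ∅
  L1: {q,z} / {q,z}
  L2: {z} / {q}
  L3: {h,k} / {b}
  L4: {k,q} / ∅
  L5: {q,z} / ∅
  L6: {b} / {b}
  L7: {q} / {q}

Liveness:
  L0 li=∅ lo={b,q,z}
  L1 li={b,q,z} lo={b,q}
  L2 li={b,q} lo={b,q}
  L3 li={b,q} lo={b,q}
  L4 li=∅ lo=∅
  L5 li=∅ lo=∅
  L6 li={b,q} lo={q}
  L7 li={q} lo=∅

live-out(L1) = ["b", "q"]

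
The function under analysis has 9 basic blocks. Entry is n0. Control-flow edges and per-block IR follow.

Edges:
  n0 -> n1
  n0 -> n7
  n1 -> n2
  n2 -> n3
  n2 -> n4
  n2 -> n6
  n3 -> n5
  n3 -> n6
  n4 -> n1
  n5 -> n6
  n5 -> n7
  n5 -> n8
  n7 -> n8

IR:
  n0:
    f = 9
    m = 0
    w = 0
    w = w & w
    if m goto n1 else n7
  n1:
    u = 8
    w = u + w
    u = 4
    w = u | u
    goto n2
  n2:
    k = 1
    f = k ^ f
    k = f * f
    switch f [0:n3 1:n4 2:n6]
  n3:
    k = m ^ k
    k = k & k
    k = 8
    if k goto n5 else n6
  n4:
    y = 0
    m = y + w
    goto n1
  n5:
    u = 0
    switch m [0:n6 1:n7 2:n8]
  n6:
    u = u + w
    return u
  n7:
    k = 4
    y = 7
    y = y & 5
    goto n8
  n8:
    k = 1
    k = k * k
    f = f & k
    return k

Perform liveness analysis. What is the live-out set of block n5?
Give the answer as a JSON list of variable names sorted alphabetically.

Answer: ["f", "u", "w"]

Derivation:
Block summaries:
  n0: {f,m,w} / ∅
  n1: {u,w} / {w}
  n2: {f,k} / {f}
  n3: {k} / {k,m}
  n4: {m,y} / {w}
  n5: {u} / {m}
  n6: {u} / {u,w}
  n7: {k,y} / ∅
  n8: {f,k} / {f}

Backward fixpoint:
  n0 li=∅ lo={f,m,w}
  n1 li={f,m,w} lo={f,m,u,w}
  n2 li={f,m,u,w} lo={f,k,m,u,w}
  n3 li={f,k,m,u,w} lo={f,m,u,w}
  n4 li={f,w} lo={f,m,w}
  n5 li={f,m,w} lo={f,u,w}
  n6 li={u,w} lo=∅
  n7 li={f} lo={f}
  n8 li={f} lo=∅

live-out(n5) = ["f", "u", "w"]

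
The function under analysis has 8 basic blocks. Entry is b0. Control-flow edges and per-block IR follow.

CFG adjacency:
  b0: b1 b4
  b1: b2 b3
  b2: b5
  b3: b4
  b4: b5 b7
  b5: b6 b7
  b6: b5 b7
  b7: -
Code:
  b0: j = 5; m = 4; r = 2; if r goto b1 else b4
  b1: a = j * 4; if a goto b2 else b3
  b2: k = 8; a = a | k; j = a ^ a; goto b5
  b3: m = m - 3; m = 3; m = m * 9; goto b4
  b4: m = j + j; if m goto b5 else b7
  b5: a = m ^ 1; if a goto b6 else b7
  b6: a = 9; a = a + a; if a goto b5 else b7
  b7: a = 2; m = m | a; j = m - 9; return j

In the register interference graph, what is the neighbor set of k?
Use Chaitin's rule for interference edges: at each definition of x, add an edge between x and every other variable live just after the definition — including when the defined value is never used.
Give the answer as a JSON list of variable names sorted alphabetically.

Answer: ["a", "m"]

Derivation:
Block summaries:
  b0 def {j,m,r} use ∅
  b1 def {a} use {j}
  b2 def {a,j,k} use {a}
  b3 def {m} use {m}
  b4 def {m} use {j}
  b5 def {a} use {m}
  b6 def {a} use ∅
  b7 def {a,j,m} use {m}

Backward fixpoint:
  b0 li=∅ lo={j,m}
  b1 li={j,m} lo={a,j,m}
  b2 li={a,m} lo={m}
  b3 li={j,m} lo={j}
  b4 li={j} lo={m}
  b5 li={m} lo={m}
  b6 li={m} lo={m}
  b7 li={m} lo=∅

Interfere edges:
  a↔{j,k,m}
  j↔{a,m,r}
  k↔{a,m}
  m↔{a,j,k,r}
  r↔{j,m}

N(k) = ["a", "m"]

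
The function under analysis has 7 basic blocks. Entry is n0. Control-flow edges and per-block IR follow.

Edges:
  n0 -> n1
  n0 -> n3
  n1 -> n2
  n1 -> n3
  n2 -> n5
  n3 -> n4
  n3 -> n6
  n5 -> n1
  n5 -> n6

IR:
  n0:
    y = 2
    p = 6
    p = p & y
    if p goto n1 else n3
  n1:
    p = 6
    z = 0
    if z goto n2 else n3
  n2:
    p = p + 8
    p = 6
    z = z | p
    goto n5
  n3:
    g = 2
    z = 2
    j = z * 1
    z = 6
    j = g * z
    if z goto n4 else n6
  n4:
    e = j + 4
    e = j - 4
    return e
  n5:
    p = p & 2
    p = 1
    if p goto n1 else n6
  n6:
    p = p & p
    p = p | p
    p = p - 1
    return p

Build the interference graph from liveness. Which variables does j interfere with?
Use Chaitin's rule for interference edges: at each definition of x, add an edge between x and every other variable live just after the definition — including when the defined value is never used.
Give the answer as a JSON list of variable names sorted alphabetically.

Answer: ["e", "g", "p", "z"]

Working:
Per-block:
  n0: {p,y} / ∅
  n1: {p,z} / ∅
  n2: {p,z} / {p,z}
  n3: {g,j,z} / ∅
  n4: {e} / {j}
  n5: {p} / {p}
  n6: {p} / {p}

Liveness:
  n0: in=∅ out={p}
  n1: in=∅ out={p,z}
  n2: in={p,z} out={p}
  n3: in={p} out={j,p}
  n4: in={j} out=∅
  n5: in={p} out={p}
  n6: in={p} out=∅

Conflict graph:
  e — {j}
  g — {j,p,z}
  j — {e,g,p,z}
  p — {g,j,y,z}
  y — {p}
  z — {g,j,p}

N(j) = ["e", "g", "p", "z"]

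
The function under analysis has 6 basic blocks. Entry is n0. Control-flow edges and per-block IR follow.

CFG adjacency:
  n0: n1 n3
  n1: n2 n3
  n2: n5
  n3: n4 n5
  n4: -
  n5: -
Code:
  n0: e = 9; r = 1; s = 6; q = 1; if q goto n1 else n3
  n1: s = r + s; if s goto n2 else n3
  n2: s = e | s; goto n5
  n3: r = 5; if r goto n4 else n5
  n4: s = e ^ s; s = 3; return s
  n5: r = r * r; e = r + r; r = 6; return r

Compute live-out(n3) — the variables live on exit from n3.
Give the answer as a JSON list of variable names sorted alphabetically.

Answer: ["e", "r", "s"]

Working:
def/use:
  n0: {e,q,r,s} / ∅
  n1: {s} / {r,s}
  n2: {s} / {e,s}
  n3: {r} / ∅
  n4: {s} / {e,s}
  n5: {e,r} / {r}

Live sets:
  n0: in=∅ out={e,r,s}
  n1: in={e,r,s} out={e,r,s}
  n2: in={e,r,s} out={r}
  n3: in={e,s} out={e,r,s}
  n4: in={e,s} out=∅
  n5: in={r} out=∅

live-out(n3) = ["e", "r", "s"]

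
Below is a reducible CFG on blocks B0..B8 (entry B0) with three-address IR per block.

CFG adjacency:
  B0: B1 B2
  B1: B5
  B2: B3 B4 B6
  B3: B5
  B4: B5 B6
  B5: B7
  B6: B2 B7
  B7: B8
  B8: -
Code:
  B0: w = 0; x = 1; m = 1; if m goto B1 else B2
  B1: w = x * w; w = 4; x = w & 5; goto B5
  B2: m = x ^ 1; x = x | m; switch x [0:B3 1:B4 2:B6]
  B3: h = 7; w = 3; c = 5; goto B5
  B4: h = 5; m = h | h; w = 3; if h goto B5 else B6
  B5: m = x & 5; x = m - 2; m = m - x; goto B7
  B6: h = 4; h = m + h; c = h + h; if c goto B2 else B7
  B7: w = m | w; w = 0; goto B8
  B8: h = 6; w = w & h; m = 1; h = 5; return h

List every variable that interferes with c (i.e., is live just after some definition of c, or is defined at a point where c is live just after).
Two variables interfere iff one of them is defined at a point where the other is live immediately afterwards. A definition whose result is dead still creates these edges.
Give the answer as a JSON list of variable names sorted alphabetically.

Per-block:
  B0 def {m,w,x} use ∅
  B1 def {w,x} use {w,x}
  B2 def {m,x} use {x}
  B3 def {c,h,w} use ∅
  B4 def {h,m,w} use ∅
  B5 def {m,x} use {x}
  B6 def {c,h} use {m}
  B7 def {w} use {m,w}
  B8 def {h,m,w} use {w}

Backward fixpoint:
  B0: in=∅ out={w,x}
  B1: in={w,x} out={w,x}
  B2: in={w,x} out={m,w,x}
  B3: in={x} out={w,x}
  B4: in={x} out={m,w,x}
  B5: in={w,x} out={m,w}
  B6: in={m,w,x} out={m,w,x}
  B7: in={m,w} out={w}
  B8: in={w} out=∅

Interfere edges:
  c — {m,w,x}
  h — {m,w,x}
  m — {c,h,w,x}
  w — {c,h,m,x}
  x — {c,h,m,w}

N(c) = ["m", "w", "x"]

Answer: ["m", "w", "x"]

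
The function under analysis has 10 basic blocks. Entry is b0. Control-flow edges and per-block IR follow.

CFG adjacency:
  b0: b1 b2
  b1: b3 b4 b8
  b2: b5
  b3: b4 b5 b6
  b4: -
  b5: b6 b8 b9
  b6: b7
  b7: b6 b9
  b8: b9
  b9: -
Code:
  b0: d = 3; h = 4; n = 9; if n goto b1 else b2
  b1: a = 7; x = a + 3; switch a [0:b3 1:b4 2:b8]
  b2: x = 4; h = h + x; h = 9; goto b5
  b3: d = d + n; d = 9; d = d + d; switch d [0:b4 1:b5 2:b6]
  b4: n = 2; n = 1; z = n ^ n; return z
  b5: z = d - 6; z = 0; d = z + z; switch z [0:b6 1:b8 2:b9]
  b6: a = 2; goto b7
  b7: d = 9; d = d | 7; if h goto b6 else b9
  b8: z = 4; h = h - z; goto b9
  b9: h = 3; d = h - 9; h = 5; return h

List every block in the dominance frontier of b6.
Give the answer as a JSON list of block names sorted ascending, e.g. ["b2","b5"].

Answer: ["b6", "b9"]

Working:
idom tree: b1←b0 b2←b0 b3←b1 b4←b1 b5←b0 b6←b0 b7←b6 b8←b0 b9←b0
Dom at joins:
  b4: preds {b1,b3}: {b0,b1} ∩ {b0,b1,b3} = {b0,b1}; idom=b1
  b5: preds {b2,b3}: {b0,b2} ∩ {b0,b1,b3} = {b0}; idom=b0
  b6: preds {b3,b5,b7}: {b0,b1,b3} ∩ {b0,b5} ∩ {b0,b6,b7} = {b0}; idom=b0
  b8: preds {b1,b5}: {b0,b1} ∩ {b0,b5} = {b0}; idom=b0
  b9: preds {b5,b7,b8}: {b0,b5} ∩ {b0,b6,b7} ∩ {b0,b8} = {b0}; idom=b0

DF walk-up:
  b4←b1: walk · to b1
  b4←b3: walk b3 to b1
  b5←b2: walk b2 to b0
  b5←b3: walk b3→b1 to b0
  b6←b3: walk b3→b1 to b0
  b6←b5: walk b5 to b0
  b6←b7: walk b7→b6 to b0
  b8←b1: walk b1 to b0
  b8←b5: walk b5 to b0
  b9←b5: walk b5 to b0
  b9←b7: walk b7→b6 to b0
  b9←b8: walk b8 to b0
  b0: DF=∅
  b1: DF={b5,b6,b8}
  b2: DF={b5}
  b3: DF={b4,b5,b6}
  b4: DF=∅
  b5: DF={b6,b8,b9}
  b6: DF={b6,b9}
  b7: DF={b6,b9}
  b8: DF={b9}
  b9: DF=∅

DF(b6) = ["b6", "b9"]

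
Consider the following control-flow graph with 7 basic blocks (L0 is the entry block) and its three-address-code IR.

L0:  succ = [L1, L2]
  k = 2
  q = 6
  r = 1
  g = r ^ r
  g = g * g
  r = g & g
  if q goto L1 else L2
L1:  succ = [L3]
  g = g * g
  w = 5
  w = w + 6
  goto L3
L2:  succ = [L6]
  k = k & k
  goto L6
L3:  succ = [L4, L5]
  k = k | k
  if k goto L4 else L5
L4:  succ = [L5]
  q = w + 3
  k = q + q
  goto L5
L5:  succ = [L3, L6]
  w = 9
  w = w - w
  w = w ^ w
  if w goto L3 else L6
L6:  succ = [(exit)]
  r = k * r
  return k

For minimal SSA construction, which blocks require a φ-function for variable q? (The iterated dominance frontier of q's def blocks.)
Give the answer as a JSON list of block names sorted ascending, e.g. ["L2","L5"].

idom tree: L1←L0 L2←L0 L3←L1 L4←L3 L5←L3 L6←L0
Join-block Dom:
  L3: preds {L1,L5}: {L0,L1} ∩ {L0,L1,L3,L5} = {L0,L1}; idom=L1
  L5: preds {L3,L4}: {L0,L1,L3} ∩ {L0,L1,L3,L4} = {L0,L1,L3}; idom=L3
  L6: preds {L2,L5}: {L0,L2} ∩ {L0,L1,L3,L5} = {L0}; idom=L0

Frontier:
  join L3 pred L1: · stop@L1
  join L3 pred L5: L5→L3 stop@L1
  join L5 pred L3: · stop@L3
  join L5 pred L4: L4 stop@L3
  join L6 pred L2: L2 stop@L0
  join L6 pred L5: L5→L3→L1 stop@L0
  L0 → ∅
  L1 → {L6}
  L2 → {L6}
  L3 → {L3,L6}
  L4 → {L5}
  L5 → {L3,L6}
  L6 → ∅

φ for q: defs {L0,L4}
  DF⁺ = {L3,L5,L6}

Answer: ["L3", "L5", "L6"]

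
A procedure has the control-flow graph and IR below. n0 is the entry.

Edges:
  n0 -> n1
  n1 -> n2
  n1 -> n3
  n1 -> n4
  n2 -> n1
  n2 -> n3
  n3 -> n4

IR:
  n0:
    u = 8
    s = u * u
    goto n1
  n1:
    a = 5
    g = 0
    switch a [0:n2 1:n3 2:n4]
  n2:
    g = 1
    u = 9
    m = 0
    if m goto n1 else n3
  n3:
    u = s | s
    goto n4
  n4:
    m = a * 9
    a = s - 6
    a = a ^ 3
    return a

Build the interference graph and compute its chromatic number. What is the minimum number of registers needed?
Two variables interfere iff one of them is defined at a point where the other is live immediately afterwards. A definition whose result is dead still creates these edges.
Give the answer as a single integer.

Block summaries:
  n0 def {s,u} use ∅
  n1 def {a,g} use ∅
  n2 def {g,m,u} use ∅
  n3 def {u} use {s}
  n4 def {a,m} use {a,s}

Backward fixpoint:
  n0 li=∅ lo={s}
  n1 li={s} lo={a,s}
  n2 li={a,s} lo={a,s}
  n3 li={a,s} lo={a,s}
  n4 li={a,s} lo=∅

Conflict graph:
  a — {g,m,s,u}
  g — {a,s}
  m — {a,s}
  s — {a,g,m,u}
  u — {a,s}

Chromatic number:
  {a,g,s} pairwise interfere (3-clique) ⇒ χ ≥ 3
  assign a→c0 g→c2 m→c2 s→c1 u→c2 — no edge inside a register ⇒ χ ≤ 3
  χ = 3

Answer: 3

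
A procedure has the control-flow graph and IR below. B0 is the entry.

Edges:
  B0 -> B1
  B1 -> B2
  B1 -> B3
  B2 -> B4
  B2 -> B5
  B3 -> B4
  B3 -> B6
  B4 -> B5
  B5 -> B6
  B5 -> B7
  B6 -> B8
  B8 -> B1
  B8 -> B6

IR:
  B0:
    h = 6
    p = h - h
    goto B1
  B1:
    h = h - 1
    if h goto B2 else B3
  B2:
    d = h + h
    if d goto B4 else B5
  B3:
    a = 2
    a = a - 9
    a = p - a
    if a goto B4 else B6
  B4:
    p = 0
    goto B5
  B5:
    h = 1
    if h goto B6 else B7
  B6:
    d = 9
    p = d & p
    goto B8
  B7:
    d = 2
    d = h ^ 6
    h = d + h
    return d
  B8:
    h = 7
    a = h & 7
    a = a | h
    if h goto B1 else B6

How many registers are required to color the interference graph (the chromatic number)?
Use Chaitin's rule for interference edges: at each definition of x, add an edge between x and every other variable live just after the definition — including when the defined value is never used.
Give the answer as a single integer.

Answer: 3

Working:
def/use:
  B0 def {h,p} use ∅
  B1 def {h} use {h}
  B2 def {d} use {h}
  B3 def {a} use {p}
  B4 def {p} use ∅
  B5 def {h} use ∅
  B6 def {d,p} use {p}
  B7 def {d,h} use {h}
  B8 def {a,h} use ∅

Backward fixpoint:
  live B0: ∅→{h,p}
  live B1: {h,p}→{h,p}
  live B2: {h,p}→{p}
  live B3: {p}→{p}
  live B4: ∅→{p}
  live B5: {p}→{h,p}
  live B6: {p}→{p}
  live B7: {h}→∅
  live B8: {p}→{h,p}

Interfere edges:
  a↔{h,p}
  d↔{h,p}
  h↔{a,d,p}
  p↔{a,d,h}

Chromatic number:
  {a,h,p} pairwise interfere (3-clique) ⇒ χ ≥ 3
  3-colouring: R0={h}  R1={p}  R2={a,d}
  χ = 3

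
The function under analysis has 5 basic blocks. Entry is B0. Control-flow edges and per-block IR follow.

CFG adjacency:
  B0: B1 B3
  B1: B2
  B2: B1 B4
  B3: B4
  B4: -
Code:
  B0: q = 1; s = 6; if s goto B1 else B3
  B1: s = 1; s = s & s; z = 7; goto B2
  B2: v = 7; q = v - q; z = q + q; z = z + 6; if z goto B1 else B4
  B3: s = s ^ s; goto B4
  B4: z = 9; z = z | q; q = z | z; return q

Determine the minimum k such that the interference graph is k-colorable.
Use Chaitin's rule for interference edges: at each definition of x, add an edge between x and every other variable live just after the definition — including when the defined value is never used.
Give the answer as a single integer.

Answer: 2

Working:
Block summaries:
  B0: {q,s} / ∅
  B1: {s,z} / ∅
  B2: {q,v,z} / {q}
  B3: {s} / {s}
  B4: {q,z} / {q}

Backward fixpoint:
  B0 li=∅ lo={q,s}
  B1 li={q} lo={q}
  B2 li={q} lo={q}
  B3 li={q,s} lo={q}
  B4 li={q} lo=∅

Conflict graph:
  q: {s,v,z}
  s: {q}
  v: {q}
  z: {q}

Colouring:
  {q,s} pairwise interfere (2-clique) ⇒ χ ≥ 2
  2-colouring: c0={q}  c1={s,v,z}
  χ = 2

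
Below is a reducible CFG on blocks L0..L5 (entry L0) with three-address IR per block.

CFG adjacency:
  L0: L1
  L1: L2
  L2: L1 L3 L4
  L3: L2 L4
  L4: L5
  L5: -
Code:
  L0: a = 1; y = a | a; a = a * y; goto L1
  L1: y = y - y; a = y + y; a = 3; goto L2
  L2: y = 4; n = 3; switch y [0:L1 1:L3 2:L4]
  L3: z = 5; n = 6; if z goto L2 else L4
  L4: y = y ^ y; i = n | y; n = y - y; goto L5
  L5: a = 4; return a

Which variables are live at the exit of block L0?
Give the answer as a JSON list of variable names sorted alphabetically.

Block summaries:
  L0 def {a,y} use ∅
  L1 def {a,y} use {y}
  L2 def {n,y} use ∅
  L3 def {n,z} use ∅
  L4 def {i,n,y} use {n,y}
  L5 def {a} use ∅

Liveness:
  L0 li=∅ lo={y}
  L1 li={y} lo=∅
  L2 li=∅ lo={n,y}
  L3 li={y} lo={n,y}
  L4 li={n,y} lo=∅
  L5 li=∅ lo=∅

live-out(L0) = ["y"]

Answer: ["y"]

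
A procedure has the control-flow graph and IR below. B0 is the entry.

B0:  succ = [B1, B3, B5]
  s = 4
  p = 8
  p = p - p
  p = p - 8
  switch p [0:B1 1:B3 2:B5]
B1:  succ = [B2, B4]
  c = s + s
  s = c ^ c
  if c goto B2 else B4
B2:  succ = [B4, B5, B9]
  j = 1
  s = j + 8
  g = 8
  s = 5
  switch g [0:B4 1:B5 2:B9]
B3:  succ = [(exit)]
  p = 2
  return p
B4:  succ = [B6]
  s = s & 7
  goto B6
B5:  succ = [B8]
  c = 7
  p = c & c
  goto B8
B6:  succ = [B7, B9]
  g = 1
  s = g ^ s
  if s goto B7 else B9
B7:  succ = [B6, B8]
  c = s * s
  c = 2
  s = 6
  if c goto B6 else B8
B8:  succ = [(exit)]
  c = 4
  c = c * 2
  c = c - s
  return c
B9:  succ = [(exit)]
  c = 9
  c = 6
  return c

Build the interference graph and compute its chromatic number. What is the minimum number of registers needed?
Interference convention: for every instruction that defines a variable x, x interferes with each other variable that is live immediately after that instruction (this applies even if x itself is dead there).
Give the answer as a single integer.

Answer: 2

Analysis:
Block summaries:
  B0: {p,s} / ∅
  B1: {c,s} / {s}
  B2: {g,j,s} / ∅
  B3: {p} / ∅
  B4: {s} / {s}
  B5: {c,p} / ∅
  B6: {g,s} / {s}
  B7: {c,s} / {s}
  B8: {c} / {s}
  B9: {c} / ∅

Backward fixpoint:
  B0 li=∅ lo={s}
  B1 li={s} lo={s}
  B2 li=∅ lo={s}
  B3 li=∅ lo=∅
  B4 li={s} lo={s}
  B5 li={s} lo={s}
  B6 li={s} lo={s}
  B7 li={s} lo={s}
  B8 li={s} lo=∅
  B9 li=∅ lo=∅

Conflict graph:
  c: {s}
  g: {s}
  j: ∅
  p: {s}
  s: {c,g,p}

Registers:
  clique {c,s} ⇒ need ≥ 2
  assign c→r1 g→r1 j→r0 p→r1 s→r0 — no edge inside a register ⇒ χ ≤ 2
  χ = 2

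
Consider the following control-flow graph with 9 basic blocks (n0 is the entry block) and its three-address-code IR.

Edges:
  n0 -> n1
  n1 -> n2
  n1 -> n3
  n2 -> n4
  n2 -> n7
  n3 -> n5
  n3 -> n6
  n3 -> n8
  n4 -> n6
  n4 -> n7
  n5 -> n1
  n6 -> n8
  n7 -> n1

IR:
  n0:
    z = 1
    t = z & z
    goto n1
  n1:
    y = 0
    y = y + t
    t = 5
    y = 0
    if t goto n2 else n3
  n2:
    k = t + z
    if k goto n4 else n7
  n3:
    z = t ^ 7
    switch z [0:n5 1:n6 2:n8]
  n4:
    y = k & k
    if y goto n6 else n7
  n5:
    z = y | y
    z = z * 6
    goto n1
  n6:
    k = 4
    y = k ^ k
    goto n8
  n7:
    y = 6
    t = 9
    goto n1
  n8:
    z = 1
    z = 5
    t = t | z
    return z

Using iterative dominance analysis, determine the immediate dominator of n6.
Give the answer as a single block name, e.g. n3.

Answer: n1

Derivation:
idom tree: n1←n0 n2←n1 n3←n1 n4←n2 n5←n3 n6←n1 n7←n2 n8←n1
Dom∩ at merges:
  n1: preds {n0,n5,n7}: {n0} ∩ {n0,n1,n3,n5} ∩ {n0,n1,n2,n7} = {n0}; idom=n0
  n6: preds {n3,n4}: {n0,n1,n3} ∩ {n0,n1,n2,n4} = {n0,n1}; idom=n1
  n7: preds {n2,n4}: {n0,n1,n2} ∩ {n0,n1,n2,n4} = {n0,n1,n2}; idom=n2
  n8: preds {n3,n6}: {n0,n1,n3} ∩ {n0,n1,n6} = {n0,n1}; idom=n1

idom(n6) = n1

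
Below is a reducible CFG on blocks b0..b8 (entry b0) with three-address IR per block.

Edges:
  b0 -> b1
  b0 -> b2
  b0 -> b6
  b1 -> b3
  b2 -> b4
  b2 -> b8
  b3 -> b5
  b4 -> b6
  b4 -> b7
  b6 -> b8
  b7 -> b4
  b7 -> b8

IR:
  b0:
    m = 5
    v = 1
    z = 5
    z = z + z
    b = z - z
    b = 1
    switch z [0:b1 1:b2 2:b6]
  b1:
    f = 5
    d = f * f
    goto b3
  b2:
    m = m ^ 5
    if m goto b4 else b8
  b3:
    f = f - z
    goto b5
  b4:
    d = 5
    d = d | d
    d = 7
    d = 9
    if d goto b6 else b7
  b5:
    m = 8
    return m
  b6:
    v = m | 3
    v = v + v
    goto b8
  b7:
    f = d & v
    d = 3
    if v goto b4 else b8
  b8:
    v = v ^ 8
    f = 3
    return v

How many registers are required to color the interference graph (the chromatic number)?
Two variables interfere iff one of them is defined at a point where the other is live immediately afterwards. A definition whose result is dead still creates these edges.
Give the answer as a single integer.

Answer: 5

Analysis:
Block summaries:
  b0: {b,m,v,z} / ∅
  b1: {d,f} / ∅
  b2: {m} / {m}
  b3: {f} / {f,z}
  b4: {d} / ∅
  b5: {m} / ∅
  b6: {v} / {m}
  b7: {d,f} / {d,v}
  b8: {f,v} / {v}

Liveness:
  b0: in=∅ out={m,v,z}
  b1: in={z} out={f,z}
  b2: in={m,v} out={m,v}
  b3: in={f,z} out=∅
  b4: in={m,v} out={d,m,v}
  b5: in=∅ out=∅
  b6: in={m} out={v}
  b7: in={d,m,v} out={m,v}
  b8: in={v} out=∅

Conflict graph:
  b↔{m,v,z}
  d↔{f,m,v,z}
  f↔{d,m,v,z}
  m↔{b,d,f,v,z}
  v↔{b,d,f,m,z}
  z↔{b,d,f,m,v}

Colouring:
  {d,f,m,v,z} pairwise interfere (5-clique) ⇒ χ ≥ 5
  assign b→c3 d→c3 f→c4 m→c0 v→c1 z→c2 — no edge inside a register ⇒ χ ≤ 5
  χ = 5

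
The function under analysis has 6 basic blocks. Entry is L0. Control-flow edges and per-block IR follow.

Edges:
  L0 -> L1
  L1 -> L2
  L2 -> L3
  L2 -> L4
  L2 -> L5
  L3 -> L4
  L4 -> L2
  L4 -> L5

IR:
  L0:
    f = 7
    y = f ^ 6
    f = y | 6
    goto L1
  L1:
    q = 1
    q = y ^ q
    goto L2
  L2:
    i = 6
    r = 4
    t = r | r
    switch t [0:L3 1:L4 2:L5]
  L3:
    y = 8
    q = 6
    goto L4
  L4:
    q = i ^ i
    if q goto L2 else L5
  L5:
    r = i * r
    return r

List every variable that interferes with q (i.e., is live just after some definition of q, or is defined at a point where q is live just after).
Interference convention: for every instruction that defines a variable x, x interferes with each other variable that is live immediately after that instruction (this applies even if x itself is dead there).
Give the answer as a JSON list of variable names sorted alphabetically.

Answer: ["i", "r", "y"]

Derivation:
Per-block:
  L0: {f,y} / ∅
  L1: {q} / {y}
  L2: {i,r,t} / ∅
  L3: {q,y} / ∅
  L4: {q} / {i}
  L5: {r} / {i,r}

Live sets:
  L0: in=∅ out={y}
  L1: in={y} out=∅
  L2: in=∅ out={i,r}
  L3: in={i,r} out={i,r}
  L4: in={i,r} out={i,r}
  L5: in={i,r} out=∅

Interference:
  f↔{y}
  i↔{q,r,t,y}
  q↔{i,r,y}
  r↔{i,q,t,y}
  t↔{i,r}
  y↔{f,i,q,r}

N(q) = ["i", "r", "y"]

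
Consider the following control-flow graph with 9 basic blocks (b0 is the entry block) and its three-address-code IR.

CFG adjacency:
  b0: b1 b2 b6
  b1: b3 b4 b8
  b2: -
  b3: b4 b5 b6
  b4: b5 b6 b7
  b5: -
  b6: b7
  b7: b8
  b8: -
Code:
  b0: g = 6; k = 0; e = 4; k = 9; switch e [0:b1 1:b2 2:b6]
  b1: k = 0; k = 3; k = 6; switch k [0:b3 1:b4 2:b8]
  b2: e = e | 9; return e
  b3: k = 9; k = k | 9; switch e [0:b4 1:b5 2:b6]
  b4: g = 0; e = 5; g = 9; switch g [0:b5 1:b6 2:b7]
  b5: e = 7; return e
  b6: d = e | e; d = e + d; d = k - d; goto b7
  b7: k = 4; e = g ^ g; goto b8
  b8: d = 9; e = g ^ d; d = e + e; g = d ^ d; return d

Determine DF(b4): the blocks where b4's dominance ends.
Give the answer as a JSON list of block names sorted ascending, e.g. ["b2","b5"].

idom tree: b1←b0 b2←b0 b3←b1 b4←b1 b5←b1 b6←b0 b7←b0 b8←b0
Join-block Dom:
  b4: preds {b1,b3}: {b0,b1} ∩ {b0,b1,b3} = {b0,b1}; idom=b1
  b5: preds {b3,b4}: {b0,b1,b3} ∩ {b0,b1,b4} = {b0,b1}; idom=b1
  b6: preds {b0,b3,b4}: {b0} ∩ {b0,b1,b3} ∩ {b0,b1,b4} = {b0}; idom=b0
  b7: preds {b4,b6}: {b0,b1,b4} ∩ {b0,b6} = {b0}; idom=b0
  b8: preds {b1,b7}: {b0,b1} ∩ {b0,b7} = {b0}; idom=b0

DF derivation:
  join b4 pred b1: · stop@b1
  join b4 pred b3: b3 stop@b1
  join b5 pred b3: b3 stop@b1
  join b5 pred b4: b4 stop@b1
  join b6 pred b0: · stop@b0
  join b6 pred b3: b3→b1 stop@b0
  join b6 pred b4: b4→b1 stop@b0
  join b7 pred b4: b4→b1 stop@b0
  join b7 pred b6: b6 stop@b0
  join b8 pred b1: b1 stop@b0
  join b8 pred b7: b7 stop@b0
  b0: DF=∅
  b1: DF={b6,b7,b8}
  b2: DF=∅
  b3: DF={b4,b5,b6}
  b4: DF={b5,b6,b7}
  b5: DF=∅
  b6: DF={b7}
  b7: DF={b8}
  b8: DF=∅

DF(b4) = ["b5", "b6", "b7"]

Answer: ["b5", "b6", "b7"]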